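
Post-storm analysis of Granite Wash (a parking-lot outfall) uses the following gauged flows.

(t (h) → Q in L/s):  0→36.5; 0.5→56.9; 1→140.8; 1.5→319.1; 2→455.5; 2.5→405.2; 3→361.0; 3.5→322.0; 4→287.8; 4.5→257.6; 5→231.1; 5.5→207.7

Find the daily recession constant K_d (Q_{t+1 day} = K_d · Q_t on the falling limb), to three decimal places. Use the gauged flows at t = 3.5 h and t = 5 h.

K_d ≈ 0.005

Between t = 3.5 h and t = 5 h the flow falls from 322.0 to 231.1 L/s over 3×0.5 h = 1.5 h.
Per-interval ratio K = (231.1/322.0)^(1/3) = 0.8953; K_d = K^(24/0.5) = 0.005.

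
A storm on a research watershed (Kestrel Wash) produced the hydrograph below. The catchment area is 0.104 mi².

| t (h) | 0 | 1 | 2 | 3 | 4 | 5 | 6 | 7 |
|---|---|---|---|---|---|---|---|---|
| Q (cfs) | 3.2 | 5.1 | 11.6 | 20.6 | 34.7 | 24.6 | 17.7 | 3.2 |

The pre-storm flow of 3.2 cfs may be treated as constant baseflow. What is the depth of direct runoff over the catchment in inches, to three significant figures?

Direct runoff: 0.0, 1.9, 8.4, 17.4, 31.5, 21.4, 14.5, 0.0 cfs; ΣQ_DR = 95.10 cfs.
V = ΣQ_DR · Δt = 95.10 × 3600 s = 3.424 × 10^5 ft³.
Over A = 0.104 mi², depth = V / A = 1.42 in.

d ≈ 1.42 in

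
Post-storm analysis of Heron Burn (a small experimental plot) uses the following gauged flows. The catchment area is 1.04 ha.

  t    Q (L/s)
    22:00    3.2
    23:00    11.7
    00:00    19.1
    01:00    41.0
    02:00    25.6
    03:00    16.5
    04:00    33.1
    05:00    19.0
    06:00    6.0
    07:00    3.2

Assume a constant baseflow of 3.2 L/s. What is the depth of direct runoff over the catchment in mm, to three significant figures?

d ≈ 50.7 mm

Direct runoff: 0.0, 8.5, 15.9, 37.8, 22.4, 13.3, 29.9, 15.8, 2.8, 0.0 L/s; ΣQ_DR = 146.4 L/s.
V = ΣQ_DR · Δt = 146.4 × 3600 s = 5.270 × 10^5 L.
Over A = 1.04 ha, depth = V / A = 50.7 mm.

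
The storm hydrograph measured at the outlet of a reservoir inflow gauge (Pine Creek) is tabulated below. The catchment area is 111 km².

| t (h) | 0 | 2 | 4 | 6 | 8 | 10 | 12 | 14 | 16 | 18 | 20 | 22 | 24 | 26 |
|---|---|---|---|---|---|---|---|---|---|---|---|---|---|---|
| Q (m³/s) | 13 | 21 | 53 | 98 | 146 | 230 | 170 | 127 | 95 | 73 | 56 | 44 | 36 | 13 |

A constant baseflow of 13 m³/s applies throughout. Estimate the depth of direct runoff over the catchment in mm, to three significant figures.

d ≈ 64.4 mm

Direct runoff: 0.0, 8.0, 40.0, 85.0, 133.0, 217.0, 157.0, 114.0, 82.0, 60.0, 43.0, 31.0, 23.0, 0.0 m³/s; ΣQ_DR = 993.0 m³/s.
V = ΣQ_DR · Δt = 993.0 × 7200 s = 7.150 × 10^6 m³.
Over A = 111 km², depth = V / A = 64.4 mm.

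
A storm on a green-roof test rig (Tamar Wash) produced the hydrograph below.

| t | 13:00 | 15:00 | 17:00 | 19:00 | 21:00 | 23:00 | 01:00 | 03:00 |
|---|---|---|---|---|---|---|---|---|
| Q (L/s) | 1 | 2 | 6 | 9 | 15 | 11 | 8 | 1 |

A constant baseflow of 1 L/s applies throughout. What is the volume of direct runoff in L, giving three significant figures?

Direct-runoff ordinates (Q − Q_b): 0.0, 1.0, 5.0, 8.0, 14.0, 10.0, 7.0, 0.0 L/s.
ΣQ_DR = 45.00 L/s.
With Δt = 2 h = 7200 s, V = ΣQ_DR · Δt = 45.00 × 7200 = 3.24 × 10^5 L.

V ≈ 3.24 × 10^5 L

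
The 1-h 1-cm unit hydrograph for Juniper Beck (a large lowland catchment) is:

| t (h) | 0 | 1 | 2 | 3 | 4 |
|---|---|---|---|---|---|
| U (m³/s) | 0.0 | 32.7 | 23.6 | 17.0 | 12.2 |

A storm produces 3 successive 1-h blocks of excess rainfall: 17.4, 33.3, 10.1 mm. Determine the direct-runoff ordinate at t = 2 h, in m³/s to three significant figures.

By discrete convolution, Q_j = Σ (P_i / 10 mm) · U_{j−i}.
At t = 2 h (j=2): Q = (17.4/10)·23.6 + (33.3/10)·32.7 + (10.1/10)·0.0 = 150 m³/s.

Q ≈ 150 m³/s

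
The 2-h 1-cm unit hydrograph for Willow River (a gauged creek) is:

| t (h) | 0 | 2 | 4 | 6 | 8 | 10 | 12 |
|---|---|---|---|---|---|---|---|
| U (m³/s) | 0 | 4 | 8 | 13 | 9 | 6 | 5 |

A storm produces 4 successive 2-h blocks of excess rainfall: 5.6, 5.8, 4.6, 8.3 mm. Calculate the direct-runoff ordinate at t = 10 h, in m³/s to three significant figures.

Q ≈ 21.2 m³/s

By discrete convolution, Q_j = Σ (P_i / 10 mm) · U_{j−i}.
At t = 10 h (j=5): Q = (5.6/10)·6 + (5.8/10)·9 + (4.6/10)·13 + (8.3/10)·8 = 21.2 m³/s.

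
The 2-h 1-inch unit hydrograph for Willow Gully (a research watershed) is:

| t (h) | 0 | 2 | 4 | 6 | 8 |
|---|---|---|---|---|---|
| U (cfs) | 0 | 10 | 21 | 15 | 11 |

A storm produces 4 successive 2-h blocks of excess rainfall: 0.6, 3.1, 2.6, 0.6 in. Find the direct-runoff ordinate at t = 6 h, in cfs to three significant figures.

By discrete convolution, Q_j = Σ (P_i / 1 in) · U_{j−i}.
At t = 6 h (j=3): Q = (0.6/1)·15 + (3.1/1)·21 + (2.6/1)·10 + (0.6/1)·0 = 100 cfs.

Q ≈ 100 cfs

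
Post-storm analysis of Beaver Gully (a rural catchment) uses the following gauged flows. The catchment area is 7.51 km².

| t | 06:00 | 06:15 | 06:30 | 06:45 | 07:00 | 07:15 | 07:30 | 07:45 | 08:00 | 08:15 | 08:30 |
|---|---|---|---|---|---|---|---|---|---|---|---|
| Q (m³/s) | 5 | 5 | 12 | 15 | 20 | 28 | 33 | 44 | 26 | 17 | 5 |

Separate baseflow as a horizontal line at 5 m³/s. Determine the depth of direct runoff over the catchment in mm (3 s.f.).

Direct runoff: 0.0, 0.0, 7.0, 10.0, 15.0, 23.0, 28.0, 39.0, 21.0, 12.0, 0.0 m³/s; ΣQ_DR = 155.0 m³/s.
V = ΣQ_DR · Δt = 155.0 × 900 s = 1.395 × 10^5 m³.
Over A = 7.51 km², depth = V / A = 18.6 mm.

d ≈ 18.6 mm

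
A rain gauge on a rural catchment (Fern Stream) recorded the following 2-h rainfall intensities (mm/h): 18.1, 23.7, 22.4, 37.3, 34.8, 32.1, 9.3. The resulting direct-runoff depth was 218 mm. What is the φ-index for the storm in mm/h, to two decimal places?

φ ≈ 9.90 mm/h

Only the 6 blocks with intensity above φ contribute runoff: 18.1, 23.7, 22.4, 37.3, 34.8, 32.1 mm/h.
Σ(I−φ)·Δt = d  ⇒  (18.1+23.7+22.4+37.3+34.8+32.1 − 6φ)·2 = 218
φ = (168.4 − 218/2) / 6 = 9.90 mm/h.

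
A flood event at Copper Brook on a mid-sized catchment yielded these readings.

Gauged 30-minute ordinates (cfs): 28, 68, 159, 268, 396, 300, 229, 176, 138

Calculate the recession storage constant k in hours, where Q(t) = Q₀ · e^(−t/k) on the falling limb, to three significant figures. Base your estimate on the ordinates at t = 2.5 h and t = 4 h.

k ≈ 1.93 h

On the falling limb, Q drops from 300 to 138 cfs between t = 2.5 h and t = 4 h (Δt = 1.5 h).
k = −Δt / ln(Q₂/Q₁) = −1.5 / ln(138/300) = 1.93 h.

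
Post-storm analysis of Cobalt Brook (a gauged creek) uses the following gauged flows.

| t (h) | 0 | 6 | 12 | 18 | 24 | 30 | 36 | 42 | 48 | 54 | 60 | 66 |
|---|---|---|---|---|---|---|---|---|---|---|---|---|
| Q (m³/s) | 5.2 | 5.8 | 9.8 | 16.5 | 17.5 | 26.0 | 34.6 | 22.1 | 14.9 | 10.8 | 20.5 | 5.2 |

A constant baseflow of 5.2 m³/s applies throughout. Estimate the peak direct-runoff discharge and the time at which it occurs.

Q_p = 29.4 m³/s at t = 36 h

Subtracting baseflow gives direct-runoff ordinates: 0.0, 0.6, 4.6, 11.3, 12.3, 20.8, 29.4, 16.9, 9.7, 5.6, 15.3, 0.0 m³/s.
The maximum is 29.4 m³/s, occurring at the reading for t = 36 h.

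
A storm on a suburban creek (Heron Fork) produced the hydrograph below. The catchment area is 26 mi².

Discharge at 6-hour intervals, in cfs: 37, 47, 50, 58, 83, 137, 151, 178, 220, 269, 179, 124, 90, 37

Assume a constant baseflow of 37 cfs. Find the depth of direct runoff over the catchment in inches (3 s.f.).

Direct runoff: 0.0, 10.0, 13.0, 21.0, 46.0, 100.0, 114.0, 141.0, 183.0, 232.0, 142.0, 87.0, 53.0, 0.0 cfs; ΣQ_DR = 1142 cfs.
V = ΣQ_DR · Δt = 1142 × 21600 s = 2.467 × 10^7 ft³.
Over A = 26 mi², depth = V / A = 0.408 in.

d ≈ 0.408 in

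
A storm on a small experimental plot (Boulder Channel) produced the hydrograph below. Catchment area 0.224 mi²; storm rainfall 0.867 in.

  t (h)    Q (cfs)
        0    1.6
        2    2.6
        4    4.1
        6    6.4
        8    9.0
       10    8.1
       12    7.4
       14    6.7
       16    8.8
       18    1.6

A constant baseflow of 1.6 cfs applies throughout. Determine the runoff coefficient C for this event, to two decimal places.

C ≈ 0.64

ΣQ_DR = 40.30 cfs; V = ΣQ_DR·Δt = 2.902 × 10^5 ft³.
Runoff depth d = V / A = 0.5576 in.
C = d / P = 0.5576 / 0.867 = 0.64.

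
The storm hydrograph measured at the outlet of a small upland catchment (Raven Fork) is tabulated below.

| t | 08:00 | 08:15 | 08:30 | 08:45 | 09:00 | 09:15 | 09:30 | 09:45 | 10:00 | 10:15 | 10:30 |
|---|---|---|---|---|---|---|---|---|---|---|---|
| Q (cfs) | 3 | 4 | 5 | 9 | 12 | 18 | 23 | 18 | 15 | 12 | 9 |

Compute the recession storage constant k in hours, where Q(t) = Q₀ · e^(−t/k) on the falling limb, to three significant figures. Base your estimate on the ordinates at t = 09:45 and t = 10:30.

On the falling limb, Q drops from 18 to 9 cfs between t = 09:45 and t = 10:30 (Δt = 0.75 h).
k = −Δt / ln(Q₂/Q₁) = −0.75 / ln(9/18) = 1.08 h.

k ≈ 1.08 h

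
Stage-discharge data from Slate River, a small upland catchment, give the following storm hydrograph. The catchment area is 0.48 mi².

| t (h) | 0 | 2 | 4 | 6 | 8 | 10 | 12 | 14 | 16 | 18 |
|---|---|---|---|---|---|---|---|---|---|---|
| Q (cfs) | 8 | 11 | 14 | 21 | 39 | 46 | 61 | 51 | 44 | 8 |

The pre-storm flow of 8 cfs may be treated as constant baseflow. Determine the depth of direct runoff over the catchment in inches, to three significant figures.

d ≈ 1.44 in

Direct runoff: 0.0, 3.0, 6.0, 13.0, 31.0, 38.0, 53.0, 43.0, 36.0, 0.0 cfs; ΣQ_DR = 223.0 cfs.
V = ΣQ_DR · Δt = 223.0 × 7200 s = 1.606 × 10^6 ft³.
Over A = 0.48 mi², depth = V / A = 1.44 in.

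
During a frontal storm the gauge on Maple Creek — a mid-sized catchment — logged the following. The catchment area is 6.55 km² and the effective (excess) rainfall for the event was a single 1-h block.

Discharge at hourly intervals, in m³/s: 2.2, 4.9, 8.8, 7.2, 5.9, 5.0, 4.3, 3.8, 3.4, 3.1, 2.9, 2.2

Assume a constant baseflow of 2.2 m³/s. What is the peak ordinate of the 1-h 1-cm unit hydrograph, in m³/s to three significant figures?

Direct runoff: 0.0, 2.7, 6.6, 5.0, 3.7, 2.8, 2.1, 1.6, 1.2, 0.9, 0.7, 0.0 m³/s; ΣQ_DR = 27.30 m³/s, peak = 6.6 m³/s.
Runoff depth d = ΣQ_DR·Δt / A = 27.30 × 3600 / (6.55 km²) = 15.00 mm.
The 1-cm UH is the DRH scaled by (10 mm)/d, so U_p = 6.6 × 10/15.00 = 4.40 m³/s.

U_p ≈ 4.40 m³/s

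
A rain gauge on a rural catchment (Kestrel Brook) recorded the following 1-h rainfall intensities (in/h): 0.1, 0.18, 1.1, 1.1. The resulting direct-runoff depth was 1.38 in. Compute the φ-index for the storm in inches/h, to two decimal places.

φ ≈ 0.41 in/h

Only the 2 blocks with intensity above φ contribute runoff: 1.1, 1.1 in/h.
Σ(I−φ)·Δt = d  ⇒  (1.1+1.1 − 2φ)·1 = 1.38
φ = (2.200 − 1.38/1) / 2 = 0.41 in/h.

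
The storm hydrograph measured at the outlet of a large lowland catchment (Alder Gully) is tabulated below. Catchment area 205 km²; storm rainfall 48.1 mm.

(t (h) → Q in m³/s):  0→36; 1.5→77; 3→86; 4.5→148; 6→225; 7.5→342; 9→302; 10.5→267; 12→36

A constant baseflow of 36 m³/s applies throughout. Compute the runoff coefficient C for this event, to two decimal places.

ΣQ_DR = 1195 m³/s; V = ΣQ_DR·Δt = 6.453 × 10^6 m³.
Runoff depth d = V / A = 31.48 mm.
C = d / P = 31.48 / 48.1 = 0.65.

C ≈ 0.65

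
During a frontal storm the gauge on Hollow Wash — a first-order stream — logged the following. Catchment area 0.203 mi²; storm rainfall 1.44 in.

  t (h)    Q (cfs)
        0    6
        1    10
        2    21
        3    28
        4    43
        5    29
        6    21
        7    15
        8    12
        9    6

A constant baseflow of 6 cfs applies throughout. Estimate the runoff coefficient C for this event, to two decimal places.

C ≈ 0.69

ΣQ_DR = 131.0 cfs; V = ΣQ_DR·Δt = 4.716 × 10^5 ft³.
Runoff depth d = V / A = 1.000 in.
C = d / P = 1.000 / 1.44 = 0.69.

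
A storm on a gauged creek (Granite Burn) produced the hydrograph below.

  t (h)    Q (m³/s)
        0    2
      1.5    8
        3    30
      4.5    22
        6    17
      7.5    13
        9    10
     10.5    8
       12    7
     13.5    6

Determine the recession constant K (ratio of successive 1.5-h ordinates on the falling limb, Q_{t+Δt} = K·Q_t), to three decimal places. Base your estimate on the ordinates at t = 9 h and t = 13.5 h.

K ≈ 0.843

Using the recession-limb readings at t = 9 h and t = 13.5 h: Q falls from 10 to 6 m³/s over 3 intervals.
K = (Q₂/Q₁)^(1/3) = (6/10)^(1/3) = 0.843.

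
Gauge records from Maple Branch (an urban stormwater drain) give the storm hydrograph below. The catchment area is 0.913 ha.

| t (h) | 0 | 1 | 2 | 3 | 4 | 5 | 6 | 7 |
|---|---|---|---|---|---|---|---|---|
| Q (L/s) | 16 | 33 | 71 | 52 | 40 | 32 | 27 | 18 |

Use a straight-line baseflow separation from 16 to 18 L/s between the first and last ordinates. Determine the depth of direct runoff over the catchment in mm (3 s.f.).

d ≈ 60.3 mm

Direct runoff: 0.00, 16.71, 54.43, 35.14, 22.86, 14.57, 9.29, 0.00 L/s; ΣQ_DR = 153.0 L/s.
V = ΣQ_DR · Δt = 153.0 × 3600 s = 5.508 × 10^5 L.
Over A = 0.913 ha, depth = V / A = 60.3 mm.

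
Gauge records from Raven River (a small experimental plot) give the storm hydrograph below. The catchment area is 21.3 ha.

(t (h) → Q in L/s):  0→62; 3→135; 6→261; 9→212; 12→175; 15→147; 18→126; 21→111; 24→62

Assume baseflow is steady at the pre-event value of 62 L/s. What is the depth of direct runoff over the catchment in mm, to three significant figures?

d ≈ 37.2 mm

Direct runoff: 0.0, 73.0, 199.0, 150.0, 113.0, 85.0, 64.0, 49.0, 0.0 L/s; ΣQ_DR = 733.0 L/s.
V = ΣQ_DR · Δt = 733.0 × 10800 s = 7.916 × 10^6 L.
Over A = 21.3 ha, depth = V / A = 37.2 mm.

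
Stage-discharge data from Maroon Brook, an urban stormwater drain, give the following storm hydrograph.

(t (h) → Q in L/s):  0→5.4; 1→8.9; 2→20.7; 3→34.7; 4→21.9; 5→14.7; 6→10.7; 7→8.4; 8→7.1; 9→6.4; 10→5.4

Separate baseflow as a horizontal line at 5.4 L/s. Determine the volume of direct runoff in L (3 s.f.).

V ≈ 3.06 × 10^5 L

Direct-runoff ordinates (Q − Q_b): 0.0, 3.5, 15.3, 29.3, 16.5, 9.3, 5.3, 3.0, 1.7, 1.0, 0.0 L/s.
ΣQ_DR = 84.90 L/s.
With Δt = 1 h = 3600 s, V = ΣQ_DR · Δt = 84.90 × 3600 = 3.06 × 10^5 L.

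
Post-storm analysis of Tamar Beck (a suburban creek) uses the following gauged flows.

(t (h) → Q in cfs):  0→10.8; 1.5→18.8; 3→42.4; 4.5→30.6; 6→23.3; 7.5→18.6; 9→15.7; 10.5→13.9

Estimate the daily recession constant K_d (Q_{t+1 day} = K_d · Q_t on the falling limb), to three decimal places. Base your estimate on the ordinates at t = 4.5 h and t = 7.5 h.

K_d ≈ 0.019

Between t = 4.5 h and t = 7.5 h the flow falls from 30.6 to 18.6 cfs over 2×1.5 h = 3 h.
Per-interval ratio K = (18.6/30.6)^(1/2) = 0.7796; K_d = K^(24/1.5) = 0.019.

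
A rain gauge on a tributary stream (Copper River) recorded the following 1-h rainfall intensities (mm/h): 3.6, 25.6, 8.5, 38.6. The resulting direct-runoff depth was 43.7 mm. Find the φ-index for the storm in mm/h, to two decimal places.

Only the 2 blocks with intensity above φ contribute runoff: 25.6, 38.6 mm/h.
Σ(I−φ)·Δt = d  ⇒  (25.6+38.6 − 2φ)·1 = 43.7
φ = (64.20 − 43.7/1) / 2 = 10.25 mm/h.

φ ≈ 10.25 mm/h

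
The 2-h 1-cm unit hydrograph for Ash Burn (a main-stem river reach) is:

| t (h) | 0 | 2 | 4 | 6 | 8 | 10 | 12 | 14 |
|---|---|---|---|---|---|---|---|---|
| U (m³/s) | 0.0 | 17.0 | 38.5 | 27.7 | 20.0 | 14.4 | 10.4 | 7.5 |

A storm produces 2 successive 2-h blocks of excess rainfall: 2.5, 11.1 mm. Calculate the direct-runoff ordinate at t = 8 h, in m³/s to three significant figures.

Q ≈ 35.7 m³/s

By discrete convolution, Q_j = Σ (P_i / 10 mm) · U_{j−i}.
At t = 8 h (j=4): Q = (2.5/10)·20.0 + (11.1/10)·27.7 = 35.7 m³/s.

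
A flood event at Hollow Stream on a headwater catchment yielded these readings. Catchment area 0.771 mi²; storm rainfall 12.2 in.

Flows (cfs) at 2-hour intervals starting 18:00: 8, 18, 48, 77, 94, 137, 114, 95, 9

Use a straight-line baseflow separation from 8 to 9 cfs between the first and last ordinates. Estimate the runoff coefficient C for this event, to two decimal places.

ΣQ_DR = 523.5 cfs; V = ΣQ_DR·Δt = 3.769 × 10^6 ft³.
Runoff depth d = V / A = 2.104 in.
C = d / P = 2.104 / 12.2 = 0.17.

C ≈ 0.17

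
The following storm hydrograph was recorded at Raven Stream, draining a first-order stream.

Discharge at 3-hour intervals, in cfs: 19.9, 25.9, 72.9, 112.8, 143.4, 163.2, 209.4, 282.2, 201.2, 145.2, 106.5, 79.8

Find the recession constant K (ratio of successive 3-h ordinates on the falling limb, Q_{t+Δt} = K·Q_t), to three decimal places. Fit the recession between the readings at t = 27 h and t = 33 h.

K ≈ 0.741

Using the recession-limb readings at t = 27 h and t = 33 h: Q falls from 145.2 to 79.8 cfs over 2 intervals.
K = (Q₂/Q₁)^(1/2) = (79.8/145.2)^(1/2) = 0.741.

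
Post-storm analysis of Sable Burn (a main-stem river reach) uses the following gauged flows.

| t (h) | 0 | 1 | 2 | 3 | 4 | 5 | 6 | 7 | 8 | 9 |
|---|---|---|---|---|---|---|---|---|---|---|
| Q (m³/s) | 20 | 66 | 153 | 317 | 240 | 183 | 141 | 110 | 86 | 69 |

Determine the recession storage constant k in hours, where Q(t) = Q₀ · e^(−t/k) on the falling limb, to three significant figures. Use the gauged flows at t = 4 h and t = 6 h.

On the falling limb, Q drops from 240 to 141 m³/s between t = 4 h and t = 6 h (Δt = 2 h).
k = −Δt / ln(Q₂/Q₁) = −2 / ln(141/240) = 3.76 h.

k ≈ 3.76 h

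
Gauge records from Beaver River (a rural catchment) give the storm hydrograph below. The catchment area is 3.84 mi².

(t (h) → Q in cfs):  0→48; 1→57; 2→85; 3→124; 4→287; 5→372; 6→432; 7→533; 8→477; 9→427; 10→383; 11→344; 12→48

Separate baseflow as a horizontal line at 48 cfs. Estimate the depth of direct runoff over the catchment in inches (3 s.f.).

d ≈ 1.21 in

Direct runoff: 0.0, 9.0, 37.0, 76.0, 239.0, 324.0, 384.0, 485.0, 429.0, 379.0, 335.0, 296.0, 0.0 cfs; ΣQ_DR = 2993 cfs.
V = ΣQ_DR · Δt = 2993 × 3600 s = 1.077 × 10^7 ft³.
Over A = 3.84 mi², depth = V / A = 1.21 in.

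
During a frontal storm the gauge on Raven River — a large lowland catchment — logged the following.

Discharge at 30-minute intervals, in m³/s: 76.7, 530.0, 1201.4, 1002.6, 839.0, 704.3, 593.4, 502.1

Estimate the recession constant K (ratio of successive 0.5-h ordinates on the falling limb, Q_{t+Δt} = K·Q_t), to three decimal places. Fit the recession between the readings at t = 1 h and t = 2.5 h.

K ≈ 0.837

Using the recession-limb readings at t = 1 h and t = 2.5 h: Q falls from 1201.4 to 704.3 m³/s over 3 intervals.
K = (Q₂/Q₁)^(1/3) = (704.3/1201.4)^(1/3) = 0.837.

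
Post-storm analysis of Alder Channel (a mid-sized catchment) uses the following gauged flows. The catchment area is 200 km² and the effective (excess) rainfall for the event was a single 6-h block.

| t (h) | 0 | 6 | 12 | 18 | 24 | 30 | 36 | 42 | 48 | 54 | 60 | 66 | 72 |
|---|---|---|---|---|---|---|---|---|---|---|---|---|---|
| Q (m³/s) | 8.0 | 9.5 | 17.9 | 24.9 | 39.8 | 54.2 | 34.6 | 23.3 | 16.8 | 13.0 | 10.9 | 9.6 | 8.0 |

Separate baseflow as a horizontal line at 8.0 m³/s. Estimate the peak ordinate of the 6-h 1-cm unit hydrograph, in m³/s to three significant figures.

U_p ≈ 25.7 m³/s

Direct runoff: 0.0, 1.5, 9.9, 16.9, 31.8, 46.2, 26.6, 15.3, 8.8, 5.0, 2.9, 1.6, 0.0 m³/s; ΣQ_DR = 166.5 m³/s, peak = 46.2 m³/s.
Runoff depth d = ΣQ_DR·Δt / A = 166.5 × 21600 / (200 km²) = 17.98 mm.
The 1-cm UH is the DRH scaled by (10 mm)/d, so U_p = 46.2 × 10/17.98 = 25.7 m³/s.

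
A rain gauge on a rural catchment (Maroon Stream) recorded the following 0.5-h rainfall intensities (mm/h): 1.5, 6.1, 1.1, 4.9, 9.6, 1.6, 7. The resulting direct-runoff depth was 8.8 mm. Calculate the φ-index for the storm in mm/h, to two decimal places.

Only the 4 blocks with intensity above φ contribute runoff: 6.1, 4.9, 9.6, 7 mm/h.
Σ(I−φ)·Δt = d  ⇒  (6.1+4.9+9.6+7 − 4φ)·0.5 = 8.8
φ = (27.60 − 8.8/0.5) / 4 = 2.50 mm/h.

φ ≈ 2.50 mm/h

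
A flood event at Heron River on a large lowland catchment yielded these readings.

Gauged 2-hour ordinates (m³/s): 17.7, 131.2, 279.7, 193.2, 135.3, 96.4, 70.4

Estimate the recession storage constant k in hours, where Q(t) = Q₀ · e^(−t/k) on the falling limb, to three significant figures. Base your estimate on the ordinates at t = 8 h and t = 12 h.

On the falling limb, Q drops from 135.3 to 70.4 m³/s between t = 8 h and t = 12 h (Δt = 4 h).
k = −Δt / ln(Q₂/Q₁) = −4 / ln(70.4/135.3) = 6.12 h.

k ≈ 6.12 h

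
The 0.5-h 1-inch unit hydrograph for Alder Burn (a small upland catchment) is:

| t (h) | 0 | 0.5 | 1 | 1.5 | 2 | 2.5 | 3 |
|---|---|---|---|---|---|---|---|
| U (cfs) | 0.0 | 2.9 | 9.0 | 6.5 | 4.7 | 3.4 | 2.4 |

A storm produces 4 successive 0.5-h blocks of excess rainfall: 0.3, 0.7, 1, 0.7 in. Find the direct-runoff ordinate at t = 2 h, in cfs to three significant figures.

By discrete convolution, Q_j = Σ (P_i / 1 in) · U_{j−i}.
At t = 2 h (j=4): Q = (0.3/1)·4.7 + (0.7/1)·6.5 + (1/1)·9.0 + (0.7/1)·2.9 = 17.0 cfs.

Q ≈ 17.0 cfs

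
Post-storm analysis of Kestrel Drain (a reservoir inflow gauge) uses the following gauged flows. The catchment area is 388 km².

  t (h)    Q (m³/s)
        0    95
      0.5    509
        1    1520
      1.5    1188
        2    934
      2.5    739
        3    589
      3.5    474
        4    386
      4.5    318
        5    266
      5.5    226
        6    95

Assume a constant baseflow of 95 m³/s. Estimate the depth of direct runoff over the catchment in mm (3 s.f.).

d ≈ 28.3 mm

Direct runoff: 0.0, 414.0, 1425.0, 1093.0, 839.0, 644.0, 494.0, 379.0, 291.0, 223.0, 171.0, 131.0, 0.0 m³/s; ΣQ_DR = 6104 m³/s.
V = ΣQ_DR · Δt = 6104 × 1800 s = 1.099 × 10^7 m³.
Over A = 388 km², depth = V / A = 28.3 mm.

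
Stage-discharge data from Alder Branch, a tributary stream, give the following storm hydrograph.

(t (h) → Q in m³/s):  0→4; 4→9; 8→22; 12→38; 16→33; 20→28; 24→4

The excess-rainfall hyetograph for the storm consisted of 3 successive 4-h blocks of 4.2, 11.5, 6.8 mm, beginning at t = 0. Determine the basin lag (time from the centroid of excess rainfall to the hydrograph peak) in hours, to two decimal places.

Centroid of excess rainfall: t_c = Σ P_i·t̄_i / ΣP_i = 6.4622 h (block centres at 2, 6, 10 h).
Hydrograph peak occurs at t = 12 h, so basin lag t_L = 12 − 6.4622 = 5.54 h.

t_L ≈ 5.54 h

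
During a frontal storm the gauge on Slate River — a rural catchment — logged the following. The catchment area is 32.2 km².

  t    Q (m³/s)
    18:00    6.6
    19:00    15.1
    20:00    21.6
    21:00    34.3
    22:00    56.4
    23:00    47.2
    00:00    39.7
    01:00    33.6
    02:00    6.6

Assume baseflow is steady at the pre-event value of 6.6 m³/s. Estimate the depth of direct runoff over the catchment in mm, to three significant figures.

d ≈ 22.6 mm

Direct runoff: 0.0, 8.5, 15.0, 27.7, 49.8, 40.6, 33.1, 27.0, 0.0 m³/s; ΣQ_DR = 201.7 m³/s.
V = ΣQ_DR · Δt = 201.7 × 3600 s = 7.261 × 10^5 m³.
Over A = 32.2 km², depth = V / A = 22.6 mm.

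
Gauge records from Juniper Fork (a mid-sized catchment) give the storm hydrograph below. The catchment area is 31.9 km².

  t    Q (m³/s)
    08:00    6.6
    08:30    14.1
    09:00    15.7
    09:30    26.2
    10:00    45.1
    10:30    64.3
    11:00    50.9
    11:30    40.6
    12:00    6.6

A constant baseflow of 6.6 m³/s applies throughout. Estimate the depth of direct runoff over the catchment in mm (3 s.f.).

Direct runoff: 0.0, 7.5, 9.1, 19.6, 38.5, 57.7, 44.3, 34.0, 0.0 m³/s; ΣQ_DR = 210.7 m³/s.
V = ΣQ_DR · Δt = 210.7 × 1800 s = 3.793 × 10^5 m³.
Over A = 31.9 km², depth = V / A = 11.9 mm.

d ≈ 11.9 mm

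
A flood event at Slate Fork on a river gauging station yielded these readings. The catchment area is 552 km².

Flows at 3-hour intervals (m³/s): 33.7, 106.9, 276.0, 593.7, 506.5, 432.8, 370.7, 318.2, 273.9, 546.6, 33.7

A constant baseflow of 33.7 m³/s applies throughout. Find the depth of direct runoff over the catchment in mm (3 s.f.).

Direct runoff: 0.0, 73.2, 242.3, 560.0, 472.8, 399.1, 337.0, 284.5, 240.2, 512.9, 0.0 m³/s; ΣQ_DR = 3122 m³/s.
V = ΣQ_DR · Δt = 3122 × 10800 s = 3.372 × 10^7 m³.
Over A = 552 km², depth = V / A = 61.1 mm.

d ≈ 61.1 mm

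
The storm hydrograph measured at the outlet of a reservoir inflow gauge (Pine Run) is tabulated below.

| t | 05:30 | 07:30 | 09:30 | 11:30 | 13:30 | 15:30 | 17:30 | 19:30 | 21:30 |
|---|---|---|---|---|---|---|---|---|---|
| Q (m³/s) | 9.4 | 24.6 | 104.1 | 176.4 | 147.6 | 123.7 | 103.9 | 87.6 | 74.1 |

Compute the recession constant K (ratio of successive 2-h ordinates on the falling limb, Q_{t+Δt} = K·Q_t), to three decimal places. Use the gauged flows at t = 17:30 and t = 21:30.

K ≈ 0.845

Using the recession-limb readings at t = 17:30 and t = 21:30: Q falls from 103.9 to 74.1 m³/s over 2 intervals.
K = (Q₂/Q₁)^(1/2) = (74.1/103.9)^(1/2) = 0.845.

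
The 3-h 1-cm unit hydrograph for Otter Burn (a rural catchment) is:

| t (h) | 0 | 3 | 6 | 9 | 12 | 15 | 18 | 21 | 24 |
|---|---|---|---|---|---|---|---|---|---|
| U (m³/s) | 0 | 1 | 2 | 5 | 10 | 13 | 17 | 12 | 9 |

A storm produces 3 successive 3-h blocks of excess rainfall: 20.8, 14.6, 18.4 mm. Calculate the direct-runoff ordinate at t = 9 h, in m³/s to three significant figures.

By discrete convolution, Q_j = Σ (P_i / 10 mm) · U_{j−i}.
At t = 9 h (j=3): Q = (20.8/10)·5 + (14.6/10)·2 + (18.4/10)·1 = 15.2 m³/s.

Q ≈ 15.2 m³/s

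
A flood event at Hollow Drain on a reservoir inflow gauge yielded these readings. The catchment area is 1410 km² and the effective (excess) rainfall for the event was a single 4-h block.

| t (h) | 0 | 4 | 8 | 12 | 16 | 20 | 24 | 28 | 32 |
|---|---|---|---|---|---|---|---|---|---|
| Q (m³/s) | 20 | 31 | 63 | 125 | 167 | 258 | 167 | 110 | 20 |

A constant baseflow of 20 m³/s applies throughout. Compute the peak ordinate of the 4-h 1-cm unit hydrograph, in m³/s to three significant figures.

U_p ≈ 298 m³/s

Direct runoff: 0.0, 11.0, 43.0, 105.0, 147.0, 238.0, 147.0, 90.0, 0.0 m³/s; ΣQ_DR = 781.0 m³/s, peak = 238.0 m³/s.
Runoff depth d = ΣQ_DR·Δt / A = 781.0 × 14400 / (1410 km²) = 7.976 mm.
The 1-cm UH is the DRH scaled by (10 mm)/d, so U_p = 238.0 × 10/7.976 = 298 m³/s.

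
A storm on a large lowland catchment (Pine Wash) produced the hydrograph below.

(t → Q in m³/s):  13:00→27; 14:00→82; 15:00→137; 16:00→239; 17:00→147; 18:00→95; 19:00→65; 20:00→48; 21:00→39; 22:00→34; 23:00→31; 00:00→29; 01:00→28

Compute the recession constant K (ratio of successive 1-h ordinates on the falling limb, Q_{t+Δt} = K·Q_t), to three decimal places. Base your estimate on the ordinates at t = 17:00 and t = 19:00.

K ≈ 0.665

Using the recession-limb readings at t = 17:00 and t = 19:00: Q falls from 147 to 65 m³/s over 2 intervals.
K = (Q₂/Q₁)^(1/2) = (65/147)^(1/2) = 0.665.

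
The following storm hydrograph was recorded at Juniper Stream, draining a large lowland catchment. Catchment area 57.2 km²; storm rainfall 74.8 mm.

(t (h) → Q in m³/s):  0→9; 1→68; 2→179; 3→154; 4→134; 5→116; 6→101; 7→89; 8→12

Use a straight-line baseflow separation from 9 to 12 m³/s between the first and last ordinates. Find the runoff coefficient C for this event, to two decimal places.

C ≈ 0.65

ΣQ_DR = 767.5 m³/s; V = ΣQ_DR·Δt = 2.763 × 10^6 m³.
Runoff depth d = V / A = 48.30 mm.
C = d / P = 48.30 / 74.8 = 0.65.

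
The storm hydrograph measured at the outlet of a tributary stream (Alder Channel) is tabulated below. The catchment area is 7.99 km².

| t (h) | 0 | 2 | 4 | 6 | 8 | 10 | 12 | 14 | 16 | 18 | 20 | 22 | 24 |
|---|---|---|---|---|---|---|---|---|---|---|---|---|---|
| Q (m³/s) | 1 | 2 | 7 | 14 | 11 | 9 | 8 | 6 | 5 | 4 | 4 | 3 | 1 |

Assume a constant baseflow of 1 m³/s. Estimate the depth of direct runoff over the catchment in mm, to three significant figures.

Direct runoff: 0.0, 1.0, 6.0, 13.0, 10.0, 8.0, 7.0, 5.0, 4.0, 3.0, 3.0, 2.0, 0.0 m³/s; ΣQ_DR = 62.00 m³/s.
V = ΣQ_DR · Δt = 62.00 × 7200 s = 4.464 × 10^5 m³.
Over A = 7.99 km², depth = V / A = 55.9 mm.

d ≈ 55.9 mm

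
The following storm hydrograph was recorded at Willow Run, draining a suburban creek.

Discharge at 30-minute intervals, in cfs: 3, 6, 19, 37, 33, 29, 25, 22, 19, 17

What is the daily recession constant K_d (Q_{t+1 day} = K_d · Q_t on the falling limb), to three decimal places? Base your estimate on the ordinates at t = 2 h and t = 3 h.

K_d ≈ 0.001

Between t = 2 h and t = 3 h the flow falls from 33 to 25 cfs over 2×0.5 h = 1 h.
Per-interval ratio K = (25/33)^(1/2) = 0.8704; K_d = K^(24/0.5) = 0.001.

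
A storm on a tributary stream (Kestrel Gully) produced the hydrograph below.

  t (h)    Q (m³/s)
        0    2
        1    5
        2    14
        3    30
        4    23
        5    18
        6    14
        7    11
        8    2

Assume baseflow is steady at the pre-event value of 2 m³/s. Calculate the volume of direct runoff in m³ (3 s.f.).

V ≈ 3.64 × 10^5 m³

Direct-runoff ordinates (Q − Q_b): 0.0, 3.0, 12.0, 28.0, 21.0, 16.0, 12.0, 9.0, 0.0 m³/s.
ΣQ_DR = 101.0 m³/s.
With Δt = 1 h = 3600 s, V = ΣQ_DR · Δt = 101.0 × 3600 = 3.64 × 10^5 m³.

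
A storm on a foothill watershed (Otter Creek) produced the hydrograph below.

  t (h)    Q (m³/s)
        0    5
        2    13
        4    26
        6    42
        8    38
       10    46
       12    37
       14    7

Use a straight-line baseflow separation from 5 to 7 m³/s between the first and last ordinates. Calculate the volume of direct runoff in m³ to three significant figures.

Direct-runoff ordinates (Q − Q_b): 0.00, 7.71, 20.43, 36.14, 31.86, 39.57, 30.29, 0.00 m³/s.
ΣQ_DR = 166.0 m³/s.
With Δt = 2 h = 7200 s, V = ΣQ_DR · Δt = 166.0 × 7200 = 1.20 × 10^6 m³.

V ≈ 1.20 × 10^6 m³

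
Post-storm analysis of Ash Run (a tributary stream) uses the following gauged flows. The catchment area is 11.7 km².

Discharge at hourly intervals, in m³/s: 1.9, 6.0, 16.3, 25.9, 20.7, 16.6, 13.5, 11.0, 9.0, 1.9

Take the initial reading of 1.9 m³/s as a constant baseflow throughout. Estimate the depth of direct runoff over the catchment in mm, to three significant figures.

d ≈ 31.9 mm

Direct runoff: 0.0, 4.1, 14.4, 24.0, 18.8, 14.7, 11.6, 9.1, 7.1, 0.0 m³/s; ΣQ_DR = 103.8 m³/s.
V = ΣQ_DR · Δt = 103.8 × 3600 s = 3.737 × 10^5 m³.
Over A = 11.7 km², depth = V / A = 31.9 mm.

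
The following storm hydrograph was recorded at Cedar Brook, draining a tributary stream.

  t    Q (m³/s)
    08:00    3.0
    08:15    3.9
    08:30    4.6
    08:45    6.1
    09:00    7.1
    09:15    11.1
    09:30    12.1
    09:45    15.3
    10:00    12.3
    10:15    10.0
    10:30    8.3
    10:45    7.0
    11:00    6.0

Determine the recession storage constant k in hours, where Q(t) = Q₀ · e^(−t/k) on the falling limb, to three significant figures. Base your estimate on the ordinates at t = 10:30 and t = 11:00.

k ≈ 1.54 h

On the falling limb, Q drops from 8.3 to 6.0 m³/s between t = 10:30 and t = 11:00 (Δt = 0.5 h).
k = −Δt / ln(Q₂/Q₁) = −0.5 / ln(6.0/8.3) = 1.54 h.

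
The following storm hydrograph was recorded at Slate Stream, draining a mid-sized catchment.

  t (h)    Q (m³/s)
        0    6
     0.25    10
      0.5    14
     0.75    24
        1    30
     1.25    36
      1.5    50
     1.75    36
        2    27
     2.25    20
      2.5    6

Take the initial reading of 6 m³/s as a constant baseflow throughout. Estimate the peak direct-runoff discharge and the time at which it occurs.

Q_p = 44.0 m³/s at t = 1.5 h

Subtracting baseflow gives direct-runoff ordinates: 0.0, 4.0, 8.0, 18.0, 24.0, 30.0, 44.0, 30.0, 21.0, 14.0, 0.0 m³/s.
The maximum is 44.0 m³/s, occurring at the reading for t = 1.5 h.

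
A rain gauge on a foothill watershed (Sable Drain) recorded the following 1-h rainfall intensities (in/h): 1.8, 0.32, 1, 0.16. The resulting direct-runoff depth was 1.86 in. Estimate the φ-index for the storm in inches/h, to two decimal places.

φ ≈ 0.47 in/h

Only the 2 blocks with intensity above φ contribute runoff: 1.8, 1 in/h.
Σ(I−φ)·Δt = d  ⇒  (1.8+1 − 2φ)·1 = 1.86
φ = (2.800 − 1.86/1) / 2 = 0.47 in/h.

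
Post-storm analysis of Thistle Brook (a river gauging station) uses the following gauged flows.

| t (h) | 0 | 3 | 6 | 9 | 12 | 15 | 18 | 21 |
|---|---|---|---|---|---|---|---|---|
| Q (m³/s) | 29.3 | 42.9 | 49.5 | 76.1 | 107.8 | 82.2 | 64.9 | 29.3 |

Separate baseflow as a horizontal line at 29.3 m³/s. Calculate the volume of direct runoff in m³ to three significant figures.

V ≈ 2.67 × 10^6 m³

Direct-runoff ordinates (Q − Q_b): 0.0, 13.6, 20.2, 46.8, 78.5, 52.9, 35.6, 0.0 m³/s.
ΣQ_DR = 247.6 m³/s.
With Δt = 3 h = 10800 s, V = ΣQ_DR · Δt = 247.6 × 10800 = 2.67 × 10^6 m³.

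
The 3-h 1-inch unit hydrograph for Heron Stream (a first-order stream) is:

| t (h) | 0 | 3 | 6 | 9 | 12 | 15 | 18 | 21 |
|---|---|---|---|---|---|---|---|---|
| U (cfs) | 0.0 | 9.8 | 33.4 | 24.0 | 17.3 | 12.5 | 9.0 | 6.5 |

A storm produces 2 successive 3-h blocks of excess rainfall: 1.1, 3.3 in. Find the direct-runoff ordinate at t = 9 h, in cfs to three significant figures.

By discrete convolution, Q_j = Σ (P_i / 1 in) · U_{j−i}.
At t = 9 h (j=3): Q = (1.1/1)·24.0 + (3.3/1)·33.4 = 137 cfs.

Q ≈ 137 cfs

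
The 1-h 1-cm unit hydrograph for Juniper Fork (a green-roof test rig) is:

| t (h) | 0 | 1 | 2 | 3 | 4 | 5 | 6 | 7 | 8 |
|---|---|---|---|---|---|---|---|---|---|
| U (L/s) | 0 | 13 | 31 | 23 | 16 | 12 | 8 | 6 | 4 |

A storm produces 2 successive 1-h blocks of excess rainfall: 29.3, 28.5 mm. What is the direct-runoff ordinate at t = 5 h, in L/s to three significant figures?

Q ≈ 80.8 L/s

By discrete convolution, Q_j = Σ (P_i / 10 mm) · U_{j−i}.
At t = 5 h (j=5): Q = (29.3/10)·12 + (28.5/10)·16 = 80.8 L/s.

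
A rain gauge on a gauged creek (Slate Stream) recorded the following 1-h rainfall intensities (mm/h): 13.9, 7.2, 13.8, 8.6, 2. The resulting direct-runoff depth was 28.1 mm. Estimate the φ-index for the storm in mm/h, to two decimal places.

φ ≈ 3.85 mm/h

Only the 4 blocks with intensity above φ contribute runoff: 13.9, 7.2, 13.8, 8.6 mm/h.
Σ(I−φ)·Δt = d  ⇒  (13.9+7.2+13.8+8.6 − 4φ)·1 = 28.1
φ = (43.50 − 28.1/1) / 4 = 3.85 mm/h.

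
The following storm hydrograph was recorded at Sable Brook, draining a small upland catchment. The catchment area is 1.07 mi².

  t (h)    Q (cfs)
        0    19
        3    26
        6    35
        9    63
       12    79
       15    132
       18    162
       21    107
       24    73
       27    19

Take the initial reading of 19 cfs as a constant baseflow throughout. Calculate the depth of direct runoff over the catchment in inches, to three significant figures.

Direct runoff: 0.0, 7.0, 16.0, 44.0, 60.0, 113.0, 143.0, 88.0, 54.0, 0.0 cfs; ΣQ_DR = 525.0 cfs.
V = ΣQ_DR · Δt = 525.0 × 10800 s = 5.670 × 10^6 ft³.
Over A = 1.07 mi², depth = V / A = 2.28 in.

d ≈ 2.28 in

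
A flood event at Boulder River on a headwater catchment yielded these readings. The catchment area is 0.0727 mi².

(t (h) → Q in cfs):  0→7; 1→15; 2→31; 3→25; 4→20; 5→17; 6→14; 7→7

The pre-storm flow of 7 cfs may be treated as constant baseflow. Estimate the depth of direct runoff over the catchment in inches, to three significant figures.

d ≈ 1.71 in

Direct runoff: 0.0, 8.0, 24.0, 18.0, 13.0, 10.0, 7.0, 0.0 cfs; ΣQ_DR = 80.00 cfs.
V = ΣQ_DR · Δt = 80.00 × 3600 s = 2.880 × 10^5 ft³.
Over A = 0.0727 mi², depth = V / A = 1.71 in.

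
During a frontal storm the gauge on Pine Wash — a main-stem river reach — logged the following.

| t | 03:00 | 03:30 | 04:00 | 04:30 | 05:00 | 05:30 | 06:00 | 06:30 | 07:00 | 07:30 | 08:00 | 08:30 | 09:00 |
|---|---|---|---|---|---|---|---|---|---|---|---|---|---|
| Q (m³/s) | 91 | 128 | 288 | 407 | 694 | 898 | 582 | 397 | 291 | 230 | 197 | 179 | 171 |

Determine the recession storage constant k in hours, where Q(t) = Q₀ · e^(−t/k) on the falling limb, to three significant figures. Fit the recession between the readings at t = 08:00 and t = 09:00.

On the falling limb, Q drops from 197 to 171 m³/s between t = 08:00 and t = 09:00 (Δt = 1 h).
k = −Δt / ln(Q₂/Q₁) = −1 / ln(171/197) = 7.07 h.

k ≈ 7.07 h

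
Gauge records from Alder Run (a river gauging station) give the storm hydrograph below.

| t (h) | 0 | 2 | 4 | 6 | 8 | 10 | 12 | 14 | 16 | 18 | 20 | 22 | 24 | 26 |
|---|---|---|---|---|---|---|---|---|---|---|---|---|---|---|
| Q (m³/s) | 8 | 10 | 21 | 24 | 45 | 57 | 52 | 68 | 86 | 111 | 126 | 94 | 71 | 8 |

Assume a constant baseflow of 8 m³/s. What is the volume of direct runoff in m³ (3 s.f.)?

Direct-runoff ordinates (Q − Q_b): 0.0, 2.0, 13.0, 16.0, 37.0, 49.0, 44.0, 60.0, 78.0, 103.0, 118.0, 86.0, 63.0, 0.0 m³/s.
ΣQ_DR = 669.0 m³/s.
With Δt = 2 h = 7200 s, V = ΣQ_DR · Δt = 669.0 × 7200 = 4.82 × 10^6 m³.

V ≈ 4.82 × 10^6 m³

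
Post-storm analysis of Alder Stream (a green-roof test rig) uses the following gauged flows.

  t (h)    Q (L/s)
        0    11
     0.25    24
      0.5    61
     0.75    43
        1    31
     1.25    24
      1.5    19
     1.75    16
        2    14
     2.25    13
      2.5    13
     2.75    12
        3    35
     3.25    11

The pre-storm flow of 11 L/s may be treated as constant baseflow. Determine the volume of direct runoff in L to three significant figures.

Direct-runoff ordinates (Q − Q_b): 0.0, 13.0, 50.0, 32.0, 20.0, 13.0, 8.0, 5.0, 3.0, 2.0, 2.0, 1.0, 24.0, 0.0 L/s.
ΣQ_DR = 173.0 L/s.
With Δt = 0.25 h = 900 s, V = ΣQ_DR · Δt = 173.0 × 900 = 1.56 × 10^5 L.

V ≈ 1.56 × 10^5 L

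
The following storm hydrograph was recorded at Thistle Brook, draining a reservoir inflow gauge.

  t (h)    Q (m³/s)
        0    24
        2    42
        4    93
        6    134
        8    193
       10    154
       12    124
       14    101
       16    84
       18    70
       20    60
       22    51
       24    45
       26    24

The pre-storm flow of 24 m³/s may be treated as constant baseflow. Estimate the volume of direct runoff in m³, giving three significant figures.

Direct-runoff ordinates (Q − Q_b): 0.0, 18.0, 69.0, 110.0, 169.0, 130.0, 100.0, 77.0, 60.0, 46.0, 36.0, 27.0, 21.0, 0.0 m³/s.
ΣQ_DR = 863.0 m³/s.
With Δt = 2 h = 7200 s, V = ΣQ_DR · Δt = 863.0 × 7200 = 6.21 × 10^6 m³.

V ≈ 6.21 × 10^6 m³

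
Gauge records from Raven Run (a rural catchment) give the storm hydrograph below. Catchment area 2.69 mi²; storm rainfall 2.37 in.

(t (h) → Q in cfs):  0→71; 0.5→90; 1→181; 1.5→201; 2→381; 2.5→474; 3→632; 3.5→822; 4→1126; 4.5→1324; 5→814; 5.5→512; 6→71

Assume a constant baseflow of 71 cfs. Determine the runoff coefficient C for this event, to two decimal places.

C ≈ 0.70

ΣQ_DR = 5776 cfs; V = ΣQ_DR·Δt = 1.040 × 10^7 ft³.
Runoff depth d = V / A = 1.664 in.
C = d / P = 1.664 / 2.37 = 0.70.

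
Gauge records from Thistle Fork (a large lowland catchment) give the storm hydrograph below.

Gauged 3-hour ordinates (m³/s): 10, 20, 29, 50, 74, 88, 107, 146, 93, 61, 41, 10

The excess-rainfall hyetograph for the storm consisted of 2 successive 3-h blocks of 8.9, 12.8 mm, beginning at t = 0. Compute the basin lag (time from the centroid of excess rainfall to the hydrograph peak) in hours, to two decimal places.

Centroid of excess rainfall: t_c = Σ P_i·t̄_i / ΣP_i = 3.2696 h (block centres at 1.5, 4.5 h).
Hydrograph peak occurs at t = 21 h, so basin lag t_L = 21 − 3.2696 = 17.73 h.

t_L ≈ 17.73 h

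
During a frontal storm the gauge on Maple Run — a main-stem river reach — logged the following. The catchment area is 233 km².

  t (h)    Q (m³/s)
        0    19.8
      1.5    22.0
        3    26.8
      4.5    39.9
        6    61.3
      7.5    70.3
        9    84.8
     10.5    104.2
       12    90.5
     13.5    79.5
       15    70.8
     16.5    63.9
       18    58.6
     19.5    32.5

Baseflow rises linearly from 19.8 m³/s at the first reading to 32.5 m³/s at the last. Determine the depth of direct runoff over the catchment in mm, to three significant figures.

Direct runoff: 0.00, 1.22, 5.05, 17.17, 37.59, 45.62, 59.14, 77.56, 62.88, 50.91, 41.23, 33.35, 27.08, 0.00 m³/s; ΣQ_DR = 458.8 m³/s.
V = ΣQ_DR · Δt = 458.8 × 5400 s = 2.478 × 10^6 m³.
Over A = 233 km², depth = V / A = 10.6 mm.

d ≈ 10.6 mm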